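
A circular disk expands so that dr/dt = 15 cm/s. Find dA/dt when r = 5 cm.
150π cm²/s

A = πr²
dA/dt = 2πr · dr/dt = 2π(5)(15) = 150π cm²/s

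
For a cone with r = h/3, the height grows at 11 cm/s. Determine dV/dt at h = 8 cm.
704π/9 cm³/s

V = (1/3)π(h/3)²h = πh³/27
dV/dt = πh²/9 · 11
At h = 8: dV/dt = 704π/9 cm³/s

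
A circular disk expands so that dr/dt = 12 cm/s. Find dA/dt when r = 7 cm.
168π cm²/s

A = πr²
dA/dt = 2πr · dr/dt = 2π(7)(12) = 168π cm²/s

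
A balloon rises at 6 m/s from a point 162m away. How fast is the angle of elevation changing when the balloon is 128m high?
0.022802 rad/s

tan(θ) = y/162
sec²(θ) · dθ/dt = (1/162) · dy/dt
dθ/dt = cos²(θ)/162 · 6 = 162/(162² + 128²) · 6
dθ/dt = 0.022802 rad/s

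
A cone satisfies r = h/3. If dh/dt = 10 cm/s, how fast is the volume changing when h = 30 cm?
1000π cm³/s

V = (1/3)π(h/3)²h = πh³/27
dV/dt = πh²/9 · 10
At h = 30: dV/dt = 1000π cm³/s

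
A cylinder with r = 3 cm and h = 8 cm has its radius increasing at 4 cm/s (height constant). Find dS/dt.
112π cm²/s

S = 2πrh + 2πr² (lateral + bases)
dS/dt = (2πh + 4πr)·dr/dt = (2π·8 + 4π·3)·4
= 112π cm²/s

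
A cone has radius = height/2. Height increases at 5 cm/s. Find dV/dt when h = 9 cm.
405π/4 cm³/s

V = (1/3)π(h/2)²h = πh³/12
dV/dt = πh²/4 · 5
At h = 9: dV/dt = 405π/4 cm³/s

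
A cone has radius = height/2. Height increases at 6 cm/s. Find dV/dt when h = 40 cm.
2400π cm³/s

V = (1/3)π(h/2)²h = πh³/12
dV/dt = πh²/4 · 6
At h = 40: dV/dt = 2400π cm³/s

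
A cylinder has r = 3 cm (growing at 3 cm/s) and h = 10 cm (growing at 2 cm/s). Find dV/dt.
198π cm³/s

V = πr²h
dV/dt = 2πrh·dr/dt + πr²·dh/dt
= 2π(3)(10)(3) + π(3)²(2)
= 198π cm³/s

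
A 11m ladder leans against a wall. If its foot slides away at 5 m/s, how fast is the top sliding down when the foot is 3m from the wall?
15√7/28 ≈ 1.417 m/s

x² + y² = 11²
2x·dx/dt + 2y·dy/dt = 0
dy/dt = -x/y · dx/dt = -3/(4√7) · 5 = -15√7/28 m/s
The top is descending at 15√7/28 ≈ 1.417 m/s.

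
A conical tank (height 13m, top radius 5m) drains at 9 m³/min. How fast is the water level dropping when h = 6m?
169/(100π) ≈ 0.5379 m/min

r/h = 5/13, so r = (5/13)h
V = (1/3)πr²h = (1/3)π((5/13)h)²h = (25/507)πh³
dV/dh = (25/169)πh²
dh/dt = (dV/dt)/(dV/dh) = -9/((25/169)π·6²) = -169/(100π) m/min
The level is dropping at 169/(100π) ≈ 0.5379 m/min.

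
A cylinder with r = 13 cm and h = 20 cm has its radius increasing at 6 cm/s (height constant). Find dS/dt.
552π cm²/s

S = 2πrh + 2πr² (lateral + bases)
dS/dt = (2πh + 4πr)·dr/dt = (2π·20 + 4π·13)·6
= 552π cm²/s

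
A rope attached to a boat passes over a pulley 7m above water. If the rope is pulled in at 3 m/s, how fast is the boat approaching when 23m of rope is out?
23√30/40 ≈ 3.149 m/s

rope² = x² + 7²
x = √(23² - 7²) = 4√30
dx/dt = (rope/x) · d(rope)/dt = (23/(4√30)) · (-3) = -23√30/40 m/s
The boat approaches at 23√30/40 ≈ 3.149 m/s.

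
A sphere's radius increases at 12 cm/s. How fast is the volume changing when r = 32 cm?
49152π cm³/s

V = (4/3)πr³
dV/dt = dV/dr · dr/dt = 4πr² · 12
At r = 32: dV/dt = 49152π cm³/s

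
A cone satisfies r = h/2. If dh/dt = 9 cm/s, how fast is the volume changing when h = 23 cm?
4761π/4 cm³/s

V = (1/3)π(h/2)²h = πh³/12
dV/dt = πh²/4 · 9
At h = 23: dV/dt = 4761π/4 cm³/s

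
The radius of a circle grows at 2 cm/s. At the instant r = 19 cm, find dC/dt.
4π cm/s

C = 2πr
dC/dt = 2π · dr/dt = 2π · 2 = 4π cm/s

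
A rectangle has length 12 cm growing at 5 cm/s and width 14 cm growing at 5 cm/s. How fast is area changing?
130 cm²/s

A = lw
dA/dt = w·dl/dt + l·dw/dt = 14·5 + 12·5 = 130 cm²/s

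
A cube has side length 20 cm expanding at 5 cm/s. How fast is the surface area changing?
1200 cm²/s

A = 6s²
dA/dt = 12s · ds/dt = 12·20·5 = 1200 cm²/s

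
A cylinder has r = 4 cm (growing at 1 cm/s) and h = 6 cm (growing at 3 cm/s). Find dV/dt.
96π cm³/s

V = πr²h
dV/dt = 2πrh·dr/dt + πr²·dh/dt
= 2π(4)(6)(1) + π(4)²(3)
= 96π cm³/s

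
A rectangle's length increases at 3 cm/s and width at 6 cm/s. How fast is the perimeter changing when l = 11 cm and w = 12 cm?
18 cm/s

P = 2(l + w)
dP/dt = 2(dl/dt + dw/dt) = 2(3 + 6) = 18 cm/s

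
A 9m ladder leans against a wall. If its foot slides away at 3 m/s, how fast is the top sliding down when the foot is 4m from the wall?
12√65/65 ≈ 1.488 m/s

x² + y² = 9²
2x·dx/dt + 2y·dy/dt = 0
dy/dt = -x/y · dx/dt = -4/√65 · 3 = -12√65/65 m/s
The top is descending at 12√65/65 ≈ 1.488 m/s.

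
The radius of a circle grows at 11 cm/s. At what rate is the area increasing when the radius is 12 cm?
264π cm²/s

A = πr²
dA/dt = 2πr · dr/dt = 2π(12)(11) = 264π cm²/s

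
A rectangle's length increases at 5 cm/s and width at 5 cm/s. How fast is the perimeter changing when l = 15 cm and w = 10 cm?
20 cm/s

P = 2(l + w)
dP/dt = 2(dl/dt + dw/dt) = 2(5 + 5) = 20 cm/s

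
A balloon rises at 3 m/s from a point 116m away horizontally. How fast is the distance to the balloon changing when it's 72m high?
54√1165/1165 ≈ 1.582 m/s

z² = 116² + y²
z = √(116² + 72²) = 4√1165
dz/dt = y/z · dy/dt = 72/(4√1165) · 3 = 54√1165/1165 ≈ 1.582 m/s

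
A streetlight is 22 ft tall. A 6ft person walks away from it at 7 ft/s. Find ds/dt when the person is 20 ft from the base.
21/8 ft/s

By similar triangles: 22/(x+s) = 6/s
Solving: s = 6x/16
ds/dt = 6/16 · dx/dt = 3/8 · 7 = 21/8 ft/s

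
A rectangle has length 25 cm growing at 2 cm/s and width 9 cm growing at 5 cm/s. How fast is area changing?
143 cm²/s

A = lw
dA/dt = w·dl/dt + l·dw/dt = 9·2 + 25·5 = 143 cm²/s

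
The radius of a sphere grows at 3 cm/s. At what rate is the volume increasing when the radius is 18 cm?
3888π cm³/s

V = (4/3)πr³
dV/dt = dV/dr · dr/dt = 4πr² · 3
At r = 18: dV/dt = 3888π cm³/s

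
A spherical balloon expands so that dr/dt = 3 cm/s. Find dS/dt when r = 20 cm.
480π cm²/s

S = 4πr²
dS/dt = dS/dr · dr/dt = 8πr · 3
At r = 20: dS/dt = 480π cm²/s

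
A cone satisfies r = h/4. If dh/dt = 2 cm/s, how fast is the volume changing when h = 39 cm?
1521π/8 cm³/s

V = (1/3)π(h/4)²h = πh³/48
dV/dt = πh²/16 · 2
At h = 39: dV/dt = 1521π/8 cm³/s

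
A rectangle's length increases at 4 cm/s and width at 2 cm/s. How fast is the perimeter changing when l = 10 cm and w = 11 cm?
12 cm/s

P = 2(l + w)
dP/dt = 2(dl/dt + dw/dt) = 2(4 + 2) = 12 cm/s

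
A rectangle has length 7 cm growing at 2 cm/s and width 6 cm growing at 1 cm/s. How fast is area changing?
19 cm²/s

A = lw
dA/dt = w·dl/dt + l·dw/dt = 6·2 + 7·1 = 19 cm²/s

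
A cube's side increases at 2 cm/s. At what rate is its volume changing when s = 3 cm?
54 cm³/s

V = s³
dV/dt = 3s² · ds/dt = 3·3²·2 = 54 cm³/s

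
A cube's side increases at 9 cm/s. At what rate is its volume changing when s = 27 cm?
19683 cm³/s

V = s³
dV/dt = 3s² · ds/dt = 3·27²·9 = 19683 cm³/s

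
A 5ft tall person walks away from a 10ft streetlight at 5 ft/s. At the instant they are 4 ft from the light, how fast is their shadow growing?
5 ft/s

By similar triangles: 10/(x+s) = 5/s
Solving: s = 5x/5
ds/dt = 5/5 · dx/dt = 1 · 5 = 5 ft/s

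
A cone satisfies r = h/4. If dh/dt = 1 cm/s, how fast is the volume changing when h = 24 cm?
36π cm³/s

V = (1/3)π(h/4)²h = πh³/48
dV/dt = πh²/16 · 1
At h = 24: dV/dt = 36π cm³/s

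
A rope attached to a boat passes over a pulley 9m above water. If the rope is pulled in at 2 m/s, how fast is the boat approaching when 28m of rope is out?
56√703/703 ≈ 2.112 m/s

rope² = x² + 9²
x = √(28² - 9²) = √703
dx/dt = (rope/x) · d(rope)/dt = (28/√703) · (-2) = -56√703/703 m/s
The boat approaches at 56√703/703 ≈ 2.112 m/s.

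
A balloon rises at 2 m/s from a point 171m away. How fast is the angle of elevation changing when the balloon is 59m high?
0.010452 rad/s

tan(θ) = y/171
sec²(θ) · dθ/dt = (1/171) · dy/dt
dθ/dt = cos²(θ)/171 · 2 = 171/(171² + 59²) · 2
dθ/dt = 0.010452 rad/s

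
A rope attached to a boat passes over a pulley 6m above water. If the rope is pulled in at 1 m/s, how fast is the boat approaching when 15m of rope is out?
5√21/21 ≈ 1.091 m/s

rope² = x² + 6²
x = √(15² - 6²) = 3√21
dx/dt = (rope/x) · d(rope)/dt = (15/(3√21)) · (-1) = -5√21/21 m/s
The boat approaches at 5√21/21 ≈ 1.091 m/s.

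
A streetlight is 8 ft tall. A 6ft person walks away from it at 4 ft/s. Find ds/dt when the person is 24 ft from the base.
12 ft/s

By similar triangles: 8/(x+s) = 6/s
Solving: s = 6x/2
ds/dt = 6/2 · dx/dt = 3 · 4 = 12 ft/s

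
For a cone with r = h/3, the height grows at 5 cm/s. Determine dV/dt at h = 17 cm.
1445π/9 cm³/s

V = (1/3)π(h/3)²h = πh³/27
dV/dt = πh²/9 · 5
At h = 17: dV/dt = 1445π/9 cm³/s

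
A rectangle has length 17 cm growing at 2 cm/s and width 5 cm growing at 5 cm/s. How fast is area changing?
95 cm²/s

A = lw
dA/dt = w·dl/dt + l·dw/dt = 5·2 + 17·5 = 95 cm²/s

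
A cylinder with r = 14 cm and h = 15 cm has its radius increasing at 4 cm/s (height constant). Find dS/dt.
344π cm²/s

S = 2πrh + 2πr² (lateral + bases)
dS/dt = (2πh + 4πr)·dr/dt = (2π·15 + 4π·14)·4
= 344π cm²/s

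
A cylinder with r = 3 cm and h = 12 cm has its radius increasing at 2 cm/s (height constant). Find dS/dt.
72π cm²/s

S = 2πrh + 2πr² (lateral + bases)
dS/dt = (2πh + 4πr)·dr/dt = (2π·12 + 4π·3)·2
= 72π cm²/s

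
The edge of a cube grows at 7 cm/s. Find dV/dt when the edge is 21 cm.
9261 cm³/s

V = s³
dV/dt = 3s² · ds/dt = 3·21²·7 = 9261 cm³/s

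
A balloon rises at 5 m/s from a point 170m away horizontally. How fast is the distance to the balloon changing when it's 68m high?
10√29/29 ≈ 1.857 m/s

z² = 170² + y²
z = √(170² + 68²) = 34√29
dz/dt = y/z · dy/dt = 68/(34√29) · 5 = 10√29/29 ≈ 1.857 m/s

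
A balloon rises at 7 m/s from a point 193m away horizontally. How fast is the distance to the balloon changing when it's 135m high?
945√55474/55474 ≈ 4.012 m/s

z² = 193² + y²
z = √(193² + 135²) = √55474
dz/dt = y/z · dy/dt = 135/√55474 · 7 = 945√55474/55474 ≈ 4.012 m/s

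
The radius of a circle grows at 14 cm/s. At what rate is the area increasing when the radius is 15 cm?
420π cm²/s

A = πr²
dA/dt = 2πr · dr/dt = 2π(15)(14) = 420π cm²/s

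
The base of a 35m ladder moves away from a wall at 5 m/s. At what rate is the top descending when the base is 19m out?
95√6/72 ≈ 3.232 m/s

x² + y² = 35²
2x·dx/dt + 2y·dy/dt = 0
dy/dt = -x/y · dx/dt = -19/(12√6) · 5 = -95√6/72 m/s
The top is descending at 95√6/72 ≈ 3.232 m/s.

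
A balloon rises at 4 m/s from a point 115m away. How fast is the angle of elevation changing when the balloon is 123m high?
0.016223 rad/s

tan(θ) = y/115
sec²(θ) · dθ/dt = (1/115) · dy/dt
dθ/dt = cos²(θ)/115 · 4 = 115/(115² + 123²) · 4
dθ/dt = 0.016223 rad/s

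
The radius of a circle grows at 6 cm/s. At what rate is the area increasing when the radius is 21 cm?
252π cm²/s

A = πr²
dA/dt = 2πr · dr/dt = 2π(21)(6) = 252π cm²/s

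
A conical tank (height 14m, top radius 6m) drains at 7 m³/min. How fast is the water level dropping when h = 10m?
343/(900π) ≈ 0.1213 m/min

r/h = 6/14, so r = (3/7)h
V = (1/3)πr²h = (1/3)π((3/7)h)²h = (3/49)πh³
dV/dh = (9/49)πh²
dh/dt = (dV/dt)/(dV/dh) = -7/((9/49)π·10²) = -343/(900π) m/min
The level is dropping at 343/(900π) ≈ 0.1213 m/min.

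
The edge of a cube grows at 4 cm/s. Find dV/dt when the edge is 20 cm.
4800 cm³/s

V = s³
dV/dt = 3s² · ds/dt = 3·20²·4 = 4800 cm³/s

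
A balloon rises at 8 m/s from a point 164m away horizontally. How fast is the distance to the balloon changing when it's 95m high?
760√35921/35921 ≈ 4.01 m/s

z² = 164² + y²
z = √(164² + 95²) = √35921
dz/dt = y/z · dy/dt = 95/√35921 · 8 = 760√35921/35921 ≈ 4.01 m/s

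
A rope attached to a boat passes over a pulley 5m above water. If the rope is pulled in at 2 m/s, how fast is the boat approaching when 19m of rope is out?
19√21/42 ≈ 2.073 m/s

rope² = x² + 5²
x = √(19² - 5²) = 4√21
dx/dt = (rope/x) · d(rope)/dt = (19/(4√21)) · (-2) = -19√21/42 m/s
The boat approaches at 19√21/42 ≈ 2.073 m/s.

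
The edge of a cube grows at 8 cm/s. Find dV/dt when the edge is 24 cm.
13824 cm³/s

V = s³
dV/dt = 3s² · ds/dt = 3·24²·8 = 13824 cm³/s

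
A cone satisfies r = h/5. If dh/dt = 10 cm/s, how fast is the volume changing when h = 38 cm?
2888π/5 cm³/s

V = (1/3)π(h/5)²h = πh³/75
dV/dt = πh²/25 · 10
At h = 38: dV/dt = 2888π/5 cm³/s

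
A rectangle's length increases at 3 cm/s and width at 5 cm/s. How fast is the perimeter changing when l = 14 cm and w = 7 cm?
16 cm/s

P = 2(l + w)
dP/dt = 2(dl/dt + dw/dt) = 2(3 + 5) = 16 cm/s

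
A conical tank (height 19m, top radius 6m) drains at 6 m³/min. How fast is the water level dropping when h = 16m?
361/(1536π) ≈ 0.07481 m/min

r/h = 6/19, so r = (6/19)h
V = (1/3)πr²h = (1/3)π((6/19)h)²h = (12/361)πh³
dV/dh = (36/361)πh²
dh/dt = (dV/dt)/(dV/dh) = -6/((36/361)π·16²) = -361/(1536π) m/min
The level is dropping at 361/(1536π) ≈ 0.07481 m/min.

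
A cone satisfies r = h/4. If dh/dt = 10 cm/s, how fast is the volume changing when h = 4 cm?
10π cm³/s

V = (1/3)π(h/4)²h = πh³/48
dV/dt = πh²/16 · 10
At h = 4: dV/dt = 10π cm³/s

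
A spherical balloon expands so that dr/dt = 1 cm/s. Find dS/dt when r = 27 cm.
216π cm²/s

S = 4πr²
dS/dt = dS/dr · dr/dt = 8πr · 1
At r = 27: dS/dt = 216π cm²/s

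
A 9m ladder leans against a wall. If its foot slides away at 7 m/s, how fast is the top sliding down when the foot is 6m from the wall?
14√5/5 ≈ 6.261 m/s

x² + y² = 9²
2x·dx/dt + 2y·dy/dt = 0
dy/dt = -x/y · dx/dt = -6/(3√5) · 7 = -14√5/5 m/s
The top is descending at 14√5/5 ≈ 6.261 m/s.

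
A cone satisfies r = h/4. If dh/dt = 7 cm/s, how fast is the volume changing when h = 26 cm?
1183π/4 cm³/s

V = (1/3)π(h/4)²h = πh³/48
dV/dt = πh²/16 · 7
At h = 26: dV/dt = 1183π/4 cm³/s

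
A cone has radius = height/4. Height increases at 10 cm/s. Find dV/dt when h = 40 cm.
1000π cm³/s

V = (1/3)π(h/4)²h = πh³/48
dV/dt = πh²/16 · 10
At h = 40: dV/dt = 1000π cm³/s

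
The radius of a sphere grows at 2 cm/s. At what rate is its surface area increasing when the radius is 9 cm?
144π cm²/s

S = 4πr²
dS/dt = dS/dr · dr/dt = 8πr · 2
At r = 9: dS/dt = 144π cm²/s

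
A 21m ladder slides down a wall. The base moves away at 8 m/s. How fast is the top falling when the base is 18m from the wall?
48√13/13 ≈ 13.31 m/s

x² + y² = 21²
2x·dx/dt + 2y·dy/dt = 0
dy/dt = -x/y · dx/dt = -18/(3√13) · 8 = -48√13/13 m/s
The top is descending at 48√13/13 ≈ 13.31 m/s.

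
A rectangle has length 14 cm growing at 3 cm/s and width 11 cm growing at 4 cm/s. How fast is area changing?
89 cm²/s

A = lw
dA/dt = w·dl/dt + l·dw/dt = 11·3 + 14·4 = 89 cm²/s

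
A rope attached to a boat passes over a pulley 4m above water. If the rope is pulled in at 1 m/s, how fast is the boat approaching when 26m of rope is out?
13√165/165 ≈ 1.012 m/s

rope² = x² + 4²
x = √(26² - 4²) = 2√165
dx/dt = (rope/x) · d(rope)/dt = (26/(2√165)) · (-1) = -13√165/165 m/s
The boat approaches at 13√165/165 ≈ 1.012 m/s.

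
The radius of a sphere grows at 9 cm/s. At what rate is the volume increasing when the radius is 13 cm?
6084π cm³/s

V = (4/3)πr³
dV/dt = dV/dr · dr/dt = 4πr² · 9
At r = 13: dV/dt = 6084π cm³/s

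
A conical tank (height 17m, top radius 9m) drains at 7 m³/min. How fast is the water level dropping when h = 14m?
289/(2268π) ≈ 0.04056 m/min

r/h = 9/17, so r = (9/17)h
V = (1/3)πr²h = (1/3)π((9/17)h)²h = (27/289)πh³
dV/dh = (81/289)πh²
dh/dt = (dV/dt)/(dV/dh) = -7/((81/289)π·14²) = -289/(2268π) m/min
The level is dropping at 289/(2268π) ≈ 0.04056 m/min.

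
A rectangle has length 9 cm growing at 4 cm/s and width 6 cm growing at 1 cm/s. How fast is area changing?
33 cm²/s

A = lw
dA/dt = w·dl/dt + l·dw/dt = 6·4 + 9·1 = 33 cm²/s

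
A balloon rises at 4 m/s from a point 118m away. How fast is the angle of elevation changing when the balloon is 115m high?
0.017386 rad/s

tan(θ) = y/118
sec²(θ) · dθ/dt = (1/118) · dy/dt
dθ/dt = cos²(θ)/118 · 4 = 118/(118² + 115²) · 4
dθ/dt = 0.017386 rad/s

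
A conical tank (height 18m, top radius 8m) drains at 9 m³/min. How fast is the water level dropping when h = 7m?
729/(784π) ≈ 0.296 m/min

r/h = 8/18, so r = (4/9)h
V = (1/3)πr²h = (1/3)π((4/9)h)²h = (16/243)πh³
dV/dh = (16/81)πh²
dh/dt = (dV/dt)/(dV/dh) = -9/((16/81)π·7²) = -729/(784π) m/min
The level is dropping at 729/(784π) ≈ 0.296 m/min.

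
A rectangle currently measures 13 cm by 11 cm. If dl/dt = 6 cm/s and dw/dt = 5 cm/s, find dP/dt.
22 cm/s

P = 2(l + w)
dP/dt = 2(dl/dt + dw/dt) = 2(6 + 5) = 22 cm/s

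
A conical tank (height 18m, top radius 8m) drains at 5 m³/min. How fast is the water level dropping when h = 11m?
405/(1936π) ≈ 0.06659 m/min

r/h = 8/18, so r = (4/9)h
V = (1/3)πr²h = (1/3)π((4/9)h)²h = (16/243)πh³
dV/dh = (16/81)πh²
dh/dt = (dV/dt)/(dV/dh) = -5/((16/81)π·11²) = -405/(1936π) m/min
The level is dropping at 405/(1936π) ≈ 0.06659 m/min.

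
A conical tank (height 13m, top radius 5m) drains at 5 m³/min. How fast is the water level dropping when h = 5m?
169/(125π) ≈ 0.4304 m/min

r/h = 5/13, so r = (5/13)h
V = (1/3)πr²h = (1/3)π((5/13)h)²h = (25/507)πh³
dV/dh = (25/169)πh²
dh/dt = (dV/dt)/(dV/dh) = -5/((25/169)π·5²) = -169/(125π) m/min
The level is dropping at 169/(125π) ≈ 0.4304 m/min.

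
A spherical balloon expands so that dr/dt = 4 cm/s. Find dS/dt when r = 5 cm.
160π cm²/s

S = 4πr²
dS/dt = dS/dr · dr/dt = 8πr · 4
At r = 5: dS/dt = 160π cm²/s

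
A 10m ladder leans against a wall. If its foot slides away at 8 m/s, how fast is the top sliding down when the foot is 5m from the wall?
8√3/3 ≈ 4.619 m/s

x² + y² = 10²
2x·dx/dt + 2y·dy/dt = 0
dy/dt = -x/y · dx/dt = -5/(5√3) · 8 = -8√3/3 m/s
The top is descending at 8√3/3 ≈ 4.619 m/s.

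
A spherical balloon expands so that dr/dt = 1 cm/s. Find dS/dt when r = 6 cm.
48π cm²/s

S = 4πr²
dS/dt = dS/dr · dr/dt = 8πr · 1
At r = 6: dS/dt = 48π cm²/s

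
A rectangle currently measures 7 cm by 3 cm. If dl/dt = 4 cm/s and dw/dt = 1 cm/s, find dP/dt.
10 cm/s

P = 2(l + w)
dP/dt = 2(dl/dt + dw/dt) = 2(4 + 1) = 10 cm/s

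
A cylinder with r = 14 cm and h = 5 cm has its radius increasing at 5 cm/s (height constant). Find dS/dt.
330π cm²/s

S = 2πrh + 2πr² (lateral + bases)
dS/dt = (2πh + 4πr)·dr/dt = (2π·5 + 4π·14)·5
= 330π cm²/s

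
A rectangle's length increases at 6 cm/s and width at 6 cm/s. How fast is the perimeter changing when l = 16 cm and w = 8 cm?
24 cm/s

P = 2(l + w)
dP/dt = 2(dl/dt + dw/dt) = 2(6 + 6) = 24 cm/s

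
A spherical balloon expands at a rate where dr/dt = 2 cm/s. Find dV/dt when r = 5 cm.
200π cm³/s

V = (4/3)πr³
dV/dt = dV/dr · dr/dt = 4πr² · 2
At r = 5: dV/dt = 200π cm³/s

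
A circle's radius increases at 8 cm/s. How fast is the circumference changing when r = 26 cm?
16π cm/s

C = 2πr
dC/dt = 2π · dr/dt = 2π · 8 = 16π cm/s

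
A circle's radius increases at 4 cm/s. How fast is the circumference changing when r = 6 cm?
8π cm/s

C = 2πr
dC/dt = 2π · dr/dt = 2π · 4 = 8π cm/s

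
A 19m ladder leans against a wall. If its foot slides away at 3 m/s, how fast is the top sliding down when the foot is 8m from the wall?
8√33/33 ≈ 1.393 m/s

x² + y² = 19²
2x·dx/dt + 2y·dy/dt = 0
dy/dt = -x/y · dx/dt = -8/(3√33) · 3 = -8√33/33 m/s
The top is descending at 8√33/33 ≈ 1.393 m/s.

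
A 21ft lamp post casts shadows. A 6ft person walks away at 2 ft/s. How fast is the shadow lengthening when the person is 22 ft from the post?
4/5 ft/s

By similar triangles: 21/(x+s) = 6/s
Solving: s = 6x/15
ds/dt = 6/15 · dx/dt = 2/5 · 2 = 4/5 ft/s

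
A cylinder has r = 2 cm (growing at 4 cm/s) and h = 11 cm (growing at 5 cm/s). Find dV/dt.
196π cm³/s

V = πr²h
dV/dt = 2πrh·dr/dt + πr²·dh/dt
= 2π(2)(11)(4) + π(2)²(5)
= 196π cm³/s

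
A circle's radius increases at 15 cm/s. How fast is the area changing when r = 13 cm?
390π cm²/s

A = πr²
dA/dt = 2πr · dr/dt = 2π(13)(15) = 390π cm²/s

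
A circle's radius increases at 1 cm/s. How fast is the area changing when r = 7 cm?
14π cm²/s

A = πr²
dA/dt = 2πr · dr/dt = 2π(7)(1) = 14π cm²/s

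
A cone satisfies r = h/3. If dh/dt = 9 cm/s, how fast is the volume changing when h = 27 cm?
729π cm³/s

V = (1/3)π(h/3)²h = πh³/27
dV/dt = πh²/9 · 9
At h = 27: dV/dt = 729π cm³/s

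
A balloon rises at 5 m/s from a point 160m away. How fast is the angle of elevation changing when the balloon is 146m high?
0.017052 rad/s

tan(θ) = y/160
sec²(θ) · dθ/dt = (1/160) · dy/dt
dθ/dt = cos²(θ)/160 · 5 = 160/(160² + 146²) · 5
dθ/dt = 0.017052 rad/s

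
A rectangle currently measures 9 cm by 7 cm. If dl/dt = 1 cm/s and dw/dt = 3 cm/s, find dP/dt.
8 cm/s

P = 2(l + w)
dP/dt = 2(dl/dt + dw/dt) = 2(1 + 3) = 8 cm/s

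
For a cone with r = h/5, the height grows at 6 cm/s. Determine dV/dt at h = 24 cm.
3456π/25 cm³/s

V = (1/3)π(h/5)²h = πh³/75
dV/dt = πh²/25 · 6
At h = 24: dV/dt = 3456π/25 cm³/s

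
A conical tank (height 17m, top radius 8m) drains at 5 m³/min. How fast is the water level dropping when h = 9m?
1445/(5184π) ≈ 0.08873 m/min

r/h = 8/17, so r = (8/17)h
V = (1/3)πr²h = (1/3)π((8/17)h)²h = (64/867)πh³
dV/dh = (64/289)πh²
dh/dt = (dV/dt)/(dV/dh) = -5/((64/289)π·9²) = -1445/(5184π) m/min
The level is dropping at 1445/(5184π) ≈ 0.08873 m/min.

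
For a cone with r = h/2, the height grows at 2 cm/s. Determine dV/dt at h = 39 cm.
1521π/2 cm³/s

V = (1/3)π(h/2)²h = πh³/12
dV/dt = πh²/4 · 2
At h = 39: dV/dt = 1521π/2 cm³/s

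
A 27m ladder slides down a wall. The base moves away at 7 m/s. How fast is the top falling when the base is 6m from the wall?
2√77/11 ≈ 1.595 m/s

x² + y² = 27²
2x·dx/dt + 2y·dy/dt = 0
dy/dt = -x/y · dx/dt = -6/(3√77) · 7 = -2√77/11 m/s
The top is descending at 2√77/11 ≈ 1.595 m/s.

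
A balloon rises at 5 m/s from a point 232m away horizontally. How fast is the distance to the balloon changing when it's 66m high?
33√14545/2909 ≈ 1.368 m/s

z² = 232² + y²
z = √(232² + 66²) = 2√14545
dz/dt = y/z · dy/dt = 66/(2√14545) · 5 = 33√14545/2909 ≈ 1.368 m/s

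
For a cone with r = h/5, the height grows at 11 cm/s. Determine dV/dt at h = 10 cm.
44π cm³/s

V = (1/3)π(h/5)²h = πh³/75
dV/dt = πh²/25 · 11
At h = 10: dV/dt = 44π cm³/s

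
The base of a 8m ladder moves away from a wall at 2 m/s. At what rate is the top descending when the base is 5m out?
10√39/39 ≈ 1.601 m/s

x² + y² = 8²
2x·dx/dt + 2y·dy/dt = 0
dy/dt = -x/y · dx/dt = -5/√39 · 2 = -10√39/39 m/s
The top is descending at 10√39/39 ≈ 1.601 m/s.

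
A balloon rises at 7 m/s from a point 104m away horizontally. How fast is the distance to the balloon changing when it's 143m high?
77√185/185 ≈ 5.661 m/s

z² = 104² + y²
z = √(104² + 143²) = 13√185
dz/dt = y/z · dy/dt = 143/(13√185) · 7 = 77√185/185 ≈ 5.661 m/s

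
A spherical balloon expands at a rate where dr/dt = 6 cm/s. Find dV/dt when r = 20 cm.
9600π cm³/s

V = (4/3)πr³
dV/dt = dV/dr · dr/dt = 4πr² · 6
At r = 20: dV/dt = 9600π cm³/s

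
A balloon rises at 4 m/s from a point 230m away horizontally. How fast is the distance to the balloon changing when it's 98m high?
98√15626/7813 ≈ 1.568 m/s

z² = 230² + y²
z = √(230² + 98²) = 2√15626
dz/dt = y/z · dy/dt = 98/(2√15626) · 4 = 98√15626/7813 ≈ 1.568 m/s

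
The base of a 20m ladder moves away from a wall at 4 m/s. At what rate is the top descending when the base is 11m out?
44√31/93 ≈ 2.634 m/s

x² + y² = 20²
2x·dx/dt + 2y·dy/dt = 0
dy/dt = -x/y · dx/dt = -11/(3√31) · 4 = -44√31/93 m/s
The top is descending at 44√31/93 ≈ 2.634 m/s.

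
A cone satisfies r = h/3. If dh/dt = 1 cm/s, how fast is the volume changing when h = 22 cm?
484π/9 cm³/s

V = (1/3)π(h/3)²h = πh³/27
dV/dt = πh²/9 · 1
At h = 22: dV/dt = 484π/9 cm³/s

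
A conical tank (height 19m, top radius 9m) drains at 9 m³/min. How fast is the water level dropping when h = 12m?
361/(1296π) ≈ 0.08867 m/min

r/h = 9/19, so r = (9/19)h
V = (1/3)πr²h = (1/3)π((9/19)h)²h = (27/361)πh³
dV/dh = (81/361)πh²
dh/dt = (dV/dt)/(dV/dh) = -9/((81/361)π·12²) = -361/(1296π) m/min
The level is dropping at 361/(1296π) ≈ 0.08867 m/min.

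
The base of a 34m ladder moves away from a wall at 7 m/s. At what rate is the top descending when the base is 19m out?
133√795/795 ≈ 4.717 m/s

x² + y² = 34²
2x·dx/dt + 2y·dy/dt = 0
dy/dt = -x/y · dx/dt = -19/√795 · 7 = -133√795/795 m/s
The top is descending at 133√795/795 ≈ 4.717 m/s.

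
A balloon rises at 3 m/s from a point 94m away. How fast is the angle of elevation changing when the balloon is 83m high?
0.017933 rad/s

tan(θ) = y/94
sec²(θ) · dθ/dt = (1/94) · dy/dt
dθ/dt = cos²(θ)/94 · 3 = 94/(94² + 83²) · 3
dθ/dt = 0.017933 rad/s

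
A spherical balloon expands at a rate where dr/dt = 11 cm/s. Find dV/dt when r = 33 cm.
47916π cm³/s

V = (4/3)πr³
dV/dt = dV/dr · dr/dt = 4πr² · 11
At r = 33: dV/dt = 47916π cm³/s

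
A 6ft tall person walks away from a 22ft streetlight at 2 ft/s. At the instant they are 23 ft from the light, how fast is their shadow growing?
3/4 ft/s

By similar triangles: 22/(x+s) = 6/s
Solving: s = 6x/16
ds/dt = 6/16 · dx/dt = 3/8 · 2 = 3/4 ft/s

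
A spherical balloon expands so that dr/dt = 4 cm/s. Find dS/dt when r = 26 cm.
832π cm²/s

S = 4πr²
dS/dt = dS/dr · dr/dt = 8πr · 4
At r = 26: dS/dt = 832π cm²/s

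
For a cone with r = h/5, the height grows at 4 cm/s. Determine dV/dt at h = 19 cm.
1444π/25 cm³/s

V = (1/3)π(h/5)²h = πh³/75
dV/dt = πh²/25 · 4
At h = 19: dV/dt = 1444π/25 cm³/s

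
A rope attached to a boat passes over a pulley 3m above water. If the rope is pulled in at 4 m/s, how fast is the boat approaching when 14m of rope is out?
56√187/187 ≈ 4.095 m/s

rope² = x² + 3²
x = √(14² - 3²) = √187
dx/dt = (rope/x) · d(rope)/dt = (14/√187) · (-4) = -56√187/187 m/s
The boat approaches at 56√187/187 ≈ 4.095 m/s.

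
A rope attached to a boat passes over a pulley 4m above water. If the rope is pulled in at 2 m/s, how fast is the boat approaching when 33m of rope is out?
66√1073/1073 ≈ 2.015 m/s

rope² = x² + 4²
x = √(33² - 4²) = √1073
dx/dt = (rope/x) · d(rope)/dt = (33/√1073) · (-2) = -66√1073/1073 m/s
The boat approaches at 66√1073/1073 ≈ 2.015 m/s.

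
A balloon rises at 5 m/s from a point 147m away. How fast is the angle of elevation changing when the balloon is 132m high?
0.01883 rad/s

tan(θ) = y/147
sec²(θ) · dθ/dt = (1/147) · dy/dt
dθ/dt = cos²(θ)/147 · 5 = 147/(147² + 132²) · 5
dθ/dt = 0.01883 rad/s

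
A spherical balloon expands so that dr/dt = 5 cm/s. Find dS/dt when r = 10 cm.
400π cm²/s

S = 4πr²
dS/dt = dS/dr · dr/dt = 8πr · 5
At r = 10: dS/dt = 400π cm²/s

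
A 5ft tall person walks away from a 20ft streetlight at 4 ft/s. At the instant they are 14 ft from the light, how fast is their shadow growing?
4/3 ft/s

By similar triangles: 20/(x+s) = 5/s
Solving: s = 5x/15
ds/dt = 5/15 · dx/dt = 1/3 · 4 = 4/3 ft/s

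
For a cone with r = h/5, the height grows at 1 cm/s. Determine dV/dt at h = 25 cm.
25π cm³/s

V = (1/3)π(h/5)²h = πh³/75
dV/dt = πh²/25 · 1
At h = 25: dV/dt = 25π cm³/s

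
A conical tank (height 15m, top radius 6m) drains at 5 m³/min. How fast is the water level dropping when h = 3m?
125/(36π) ≈ 1.105 m/min

r/h = 6/15, so r = (2/5)h
V = (1/3)πr²h = (1/3)π((2/5)h)²h = (4/75)πh³
dV/dh = (4/25)πh²
dh/dt = (dV/dt)/(dV/dh) = -5/((4/25)π·3²) = -125/(36π) m/min
The level is dropping at 125/(36π) ≈ 1.105 m/min.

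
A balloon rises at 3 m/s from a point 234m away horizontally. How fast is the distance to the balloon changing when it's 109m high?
327√66637/66637 ≈ 1.267 m/s

z² = 234² + y²
z = √(234² + 109²) = √66637
dz/dt = y/z · dy/dt = 109/√66637 · 3 = 327√66637/66637 ≈ 1.267 m/s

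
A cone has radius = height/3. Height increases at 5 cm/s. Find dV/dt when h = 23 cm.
2645π/9 cm³/s

V = (1/3)π(h/3)²h = πh³/27
dV/dt = πh²/9 · 5
At h = 23: dV/dt = 2645π/9 cm³/s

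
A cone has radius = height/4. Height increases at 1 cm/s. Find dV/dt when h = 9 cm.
81π/16 cm³/s

V = (1/3)π(h/4)²h = πh³/48
dV/dt = πh²/16 · 1
At h = 9: dV/dt = 81π/16 cm³/s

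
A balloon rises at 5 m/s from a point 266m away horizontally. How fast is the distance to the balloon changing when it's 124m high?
310√21533/21533 ≈ 2.113 m/s

z² = 266² + y²
z = √(266² + 124²) = 2√21533
dz/dt = y/z · dy/dt = 124/(2√21533) · 5 = 310√21533/21533 ≈ 2.113 m/s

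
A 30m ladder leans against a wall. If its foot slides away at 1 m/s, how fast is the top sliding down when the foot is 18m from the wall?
3/4 = 0.75 m/s

x² + y² = 30²
2x·dx/dt + 2y·dy/dt = 0
dy/dt = -x/y · dx/dt = -18/24 · 1 = -3/4 m/s
The top is descending at 3/4 = 0.75 m/s.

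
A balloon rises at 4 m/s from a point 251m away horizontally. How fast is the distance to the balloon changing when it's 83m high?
166√69890/34945 ≈ 1.256 m/s

z² = 251² + y²
z = √(251² + 83²) = √69890
dz/dt = y/z · dy/dt = 83/√69890 · 4 = 166√69890/34945 ≈ 1.256 m/s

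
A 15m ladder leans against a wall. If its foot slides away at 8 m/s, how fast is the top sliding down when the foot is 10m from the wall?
16√5/5 ≈ 7.155 m/s

x² + y² = 15²
2x·dx/dt + 2y·dy/dt = 0
dy/dt = -x/y · dx/dt = -10/(5√5) · 8 = -16√5/5 m/s
The top is descending at 16√5/5 ≈ 7.155 m/s.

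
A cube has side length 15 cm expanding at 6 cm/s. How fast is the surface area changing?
1080 cm²/s

A = 6s²
dA/dt = 12s · ds/dt = 12·15·6 = 1080 cm²/s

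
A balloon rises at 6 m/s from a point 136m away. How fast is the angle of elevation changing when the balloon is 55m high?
0.037916 rad/s

tan(θ) = y/136
sec²(θ) · dθ/dt = (1/136) · dy/dt
dθ/dt = cos²(θ)/136 · 6 = 136/(136² + 55²) · 6
dθ/dt = 0.037916 rad/s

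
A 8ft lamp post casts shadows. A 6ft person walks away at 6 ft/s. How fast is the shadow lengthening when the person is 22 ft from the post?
18 ft/s

By similar triangles: 8/(x+s) = 6/s
Solving: s = 6x/2
ds/dt = 6/2 · dx/dt = 3 · 6 = 18 ft/s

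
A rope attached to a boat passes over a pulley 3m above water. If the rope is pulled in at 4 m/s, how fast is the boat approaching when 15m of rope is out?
5√6/3 ≈ 4.082 m/s

rope² = x² + 3²
x = √(15² - 3²) = 6√6
dx/dt = (rope/x) · d(rope)/dt = (15/(6√6)) · (-4) = -5√6/3 m/s
The boat approaches at 5√6/3 ≈ 4.082 m/s.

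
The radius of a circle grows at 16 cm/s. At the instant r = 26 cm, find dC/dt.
32π cm/s

C = 2πr
dC/dt = 2π · dr/dt = 2π · 16 = 32π cm/s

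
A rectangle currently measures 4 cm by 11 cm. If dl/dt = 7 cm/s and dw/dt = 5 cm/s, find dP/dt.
24 cm/s

P = 2(l + w)
dP/dt = 2(dl/dt + dw/dt) = 2(7 + 5) = 24 cm/s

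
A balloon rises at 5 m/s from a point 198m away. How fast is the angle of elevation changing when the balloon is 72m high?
0.022303 rad/s

tan(θ) = y/198
sec²(θ) · dθ/dt = (1/198) · dy/dt
dθ/dt = cos²(θ)/198 · 5 = 198/(198² + 72²) · 5
dθ/dt = 0.022303 rad/s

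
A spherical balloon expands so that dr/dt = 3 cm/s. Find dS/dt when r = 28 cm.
672π cm²/s

S = 4πr²
dS/dt = dS/dr · dr/dt = 8πr · 3
At r = 28: dS/dt = 672π cm²/s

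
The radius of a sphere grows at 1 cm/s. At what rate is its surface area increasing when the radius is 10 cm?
80π cm²/s

S = 4πr²
dS/dt = dS/dr · dr/dt = 8πr · 1
At r = 10: dS/dt = 80π cm²/s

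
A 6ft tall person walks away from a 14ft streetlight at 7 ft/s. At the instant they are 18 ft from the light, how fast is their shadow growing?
21/4 ft/s

By similar triangles: 14/(x+s) = 6/s
Solving: s = 6x/8
ds/dt = 6/8 · dx/dt = 3/4 · 7 = 21/4 ft/s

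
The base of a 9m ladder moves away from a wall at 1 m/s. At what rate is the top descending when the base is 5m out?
5√14/28 ≈ 0.6682 m/s

x² + y² = 9²
2x·dx/dt + 2y·dy/dt = 0
dy/dt = -x/y · dx/dt = -5/(2√14) · 1 = -5√14/28 m/s
The top is descending at 5√14/28 ≈ 0.6682 m/s.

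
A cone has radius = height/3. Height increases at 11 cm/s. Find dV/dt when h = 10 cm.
1100π/9 cm³/s

V = (1/3)π(h/3)²h = πh³/27
dV/dt = πh²/9 · 11
At h = 10: dV/dt = 1100π/9 cm³/s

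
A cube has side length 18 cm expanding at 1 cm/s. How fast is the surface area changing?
216 cm²/s

A = 6s²
dA/dt = 12s · ds/dt = 12·18·1 = 216 cm²/s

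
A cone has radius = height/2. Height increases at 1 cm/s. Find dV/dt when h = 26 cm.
169π cm³/s

V = (1/3)π(h/2)²h = πh³/12
dV/dt = πh²/4 · 1
At h = 26: dV/dt = 169π cm³/s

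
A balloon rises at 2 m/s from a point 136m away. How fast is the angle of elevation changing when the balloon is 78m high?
0.011066 rad/s

tan(θ) = y/136
sec²(θ) · dθ/dt = (1/136) · dy/dt
dθ/dt = cos²(θ)/136 · 2 = 136/(136² + 78²) · 2
dθ/dt = 0.011066 rad/s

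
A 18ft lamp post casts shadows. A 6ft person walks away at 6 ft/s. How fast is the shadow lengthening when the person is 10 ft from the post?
3 ft/s

By similar triangles: 18/(x+s) = 6/s
Solving: s = 6x/12
ds/dt = 6/12 · dx/dt = 1/2 · 6 = 3 ft/s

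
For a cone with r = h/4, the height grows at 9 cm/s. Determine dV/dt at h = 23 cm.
4761π/16 cm³/s

V = (1/3)π(h/4)²h = πh³/48
dV/dt = πh²/16 · 9
At h = 23: dV/dt = 4761π/16 cm³/s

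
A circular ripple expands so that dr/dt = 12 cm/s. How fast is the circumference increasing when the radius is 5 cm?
24π cm/s

C = 2πr
dC/dt = 2π · dr/dt = 2π · 12 = 24π cm/s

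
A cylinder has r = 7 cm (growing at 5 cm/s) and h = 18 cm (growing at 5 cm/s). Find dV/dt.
1505π cm³/s

V = πr²h
dV/dt = 2πrh·dr/dt + πr²·dh/dt
= 2π(7)(18)(5) + π(7)²(5)
= 1505π cm³/s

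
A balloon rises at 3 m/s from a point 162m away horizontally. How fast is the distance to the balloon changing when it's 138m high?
69√1258/1258 ≈ 1.945 m/s

z² = 162² + y²
z = √(162² + 138²) = 6√1258
dz/dt = y/z · dy/dt = 138/(6√1258) · 3 = 69√1258/1258 ≈ 1.945 m/s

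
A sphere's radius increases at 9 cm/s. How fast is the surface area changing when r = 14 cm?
1008π cm²/s

S = 4πr²
dS/dt = dS/dr · dr/dt = 8πr · 9
At r = 14: dS/dt = 1008π cm²/s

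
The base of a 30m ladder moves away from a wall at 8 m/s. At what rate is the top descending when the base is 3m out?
8√11/33 ≈ 0.804 m/s

x² + y² = 30²
2x·dx/dt + 2y·dy/dt = 0
dy/dt = -x/y · dx/dt = -3/(9√11) · 8 = -8√11/33 m/s
The top is descending at 8√11/33 ≈ 0.804 m/s.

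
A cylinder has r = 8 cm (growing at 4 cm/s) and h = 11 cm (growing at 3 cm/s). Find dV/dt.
896π cm³/s

V = πr²h
dV/dt = 2πrh·dr/dt + πr²·dh/dt
= 2π(8)(11)(4) + π(8)²(3)
= 896π cm³/s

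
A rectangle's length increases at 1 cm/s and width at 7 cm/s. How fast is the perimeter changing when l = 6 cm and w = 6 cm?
16 cm/s

P = 2(l + w)
dP/dt = 2(dl/dt + dw/dt) = 2(1 + 7) = 16 cm/s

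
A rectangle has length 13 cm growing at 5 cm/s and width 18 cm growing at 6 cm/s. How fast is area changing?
168 cm²/s

A = lw
dA/dt = w·dl/dt + l·dw/dt = 18·5 + 13·6 = 168 cm²/s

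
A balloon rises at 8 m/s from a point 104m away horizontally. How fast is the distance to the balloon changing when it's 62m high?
248√3665/3665 ≈ 4.097 m/s

z² = 104² + y²
z = √(104² + 62²) = 2√3665
dz/dt = y/z · dy/dt = 62/(2√3665) · 8 = 248√3665/3665 ≈ 4.097 m/s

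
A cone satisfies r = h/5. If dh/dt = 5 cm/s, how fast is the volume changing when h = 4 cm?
16π/5 cm³/s

V = (1/3)π(h/5)²h = πh³/75
dV/dt = πh²/25 · 5
At h = 4: dV/dt = 16π/5 cm³/s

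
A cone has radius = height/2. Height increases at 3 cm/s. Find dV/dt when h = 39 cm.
4563π/4 cm³/s

V = (1/3)π(h/2)²h = πh³/12
dV/dt = πh²/4 · 3
At h = 39: dV/dt = 4563π/4 cm³/s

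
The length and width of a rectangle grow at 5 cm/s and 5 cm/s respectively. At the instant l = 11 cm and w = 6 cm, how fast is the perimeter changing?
20 cm/s

P = 2(l + w)
dP/dt = 2(dl/dt + dw/dt) = 2(5 + 5) = 20 cm/s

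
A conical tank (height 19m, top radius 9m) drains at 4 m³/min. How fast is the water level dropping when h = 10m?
361/(2025π) ≈ 0.05675 m/min

r/h = 9/19, so r = (9/19)h
V = (1/3)πr²h = (1/3)π((9/19)h)²h = (27/361)πh³
dV/dh = (81/361)πh²
dh/dt = (dV/dt)/(dV/dh) = -4/((81/361)π·10²) = -361/(2025π) m/min
The level is dropping at 361/(2025π) ≈ 0.05675 m/min.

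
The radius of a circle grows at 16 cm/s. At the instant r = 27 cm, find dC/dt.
32π cm/s

C = 2πr
dC/dt = 2π · dr/dt = 2π · 16 = 32π cm/s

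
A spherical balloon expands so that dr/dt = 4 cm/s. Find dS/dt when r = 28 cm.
896π cm²/s

S = 4πr²
dS/dt = dS/dr · dr/dt = 8πr · 4
At r = 28: dS/dt = 896π cm²/s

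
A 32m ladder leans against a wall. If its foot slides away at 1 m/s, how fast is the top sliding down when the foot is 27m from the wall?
27√295/295 ≈ 1.572 m/s

x² + y² = 32²
2x·dx/dt + 2y·dy/dt = 0
dy/dt = -x/y · dx/dt = -27/√295 · 1 = -27√295/295 m/s
The top is descending at 27√295/295 ≈ 1.572 m/s.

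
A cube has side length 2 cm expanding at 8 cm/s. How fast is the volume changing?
96 cm³/s

V = s³
dV/dt = 3s² · ds/dt = 3·2²·8 = 96 cm³/s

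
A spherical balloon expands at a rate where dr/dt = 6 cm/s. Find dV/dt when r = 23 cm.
12696π cm³/s

V = (4/3)πr³
dV/dt = dV/dr · dr/dt = 4πr² · 6
At r = 23: dV/dt = 12696π cm³/s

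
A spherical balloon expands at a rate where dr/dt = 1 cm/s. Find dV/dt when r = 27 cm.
2916π cm³/s

V = (4/3)πr³
dV/dt = dV/dr · dr/dt = 4πr² · 1
At r = 27: dV/dt = 2916π cm³/s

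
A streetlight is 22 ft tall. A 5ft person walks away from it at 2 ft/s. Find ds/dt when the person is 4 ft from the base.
10/17 ft/s

By similar triangles: 22/(x+s) = 5/s
Solving: s = 5x/17
ds/dt = 5/17 · dx/dt = 5/17 · 2 = 10/17 ft/s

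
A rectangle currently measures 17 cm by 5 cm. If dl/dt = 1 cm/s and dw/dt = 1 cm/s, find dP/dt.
4 cm/s

P = 2(l + w)
dP/dt = 2(dl/dt + dw/dt) = 2(1 + 1) = 4 cm/s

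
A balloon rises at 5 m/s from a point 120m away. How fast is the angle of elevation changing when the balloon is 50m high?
0.035503 rad/s

tan(θ) = y/120
sec²(θ) · dθ/dt = (1/120) · dy/dt
dθ/dt = cos²(θ)/120 · 5 = 120/(120² + 50²) · 5
dθ/dt = 0.035503 rad/s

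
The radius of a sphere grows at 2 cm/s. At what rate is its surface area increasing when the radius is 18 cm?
288π cm²/s

S = 4πr²
dS/dt = dS/dr · dr/dt = 8πr · 2
At r = 18: dS/dt = 288π cm²/s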